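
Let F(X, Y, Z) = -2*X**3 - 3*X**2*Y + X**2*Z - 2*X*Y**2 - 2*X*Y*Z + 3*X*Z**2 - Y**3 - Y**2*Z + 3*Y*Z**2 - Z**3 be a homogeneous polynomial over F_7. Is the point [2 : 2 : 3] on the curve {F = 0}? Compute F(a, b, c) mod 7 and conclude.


F(2,2,3) ≡ 0 (mod 7); P is on the curve.

Evaluate F(2, 2, 3) term-by-term (mod 7).
  -2*X**3 ↦ -2·8·1·1 = -16
  -3*X**2*Y ↦ -3·4·2·1 = -24
  X**2*Z ↦ 1·4·1·3 = 12
  -2*X*Y**2 ↦ -2·2·4·1 = -16
  -2*X*Y*Z ↦ -2·2·2·3 = -24
  3*X*Z**2 ↦ 3·2·1·9 = 54
  -Y**3 ↦ -1·1·8·1 = -8
  -Y**2*Z ↦ -1·1·4·3 = -12
  3*Y*Z**2 ↦ 3·1·2·9 = 54
  -Z**3 ↦ -1·1·1·27 = -27
Sum: F(2, 2, 3) = (-16) + (-24) + (12) + (-16) + (-24) + (54) + (-8) + (-12) + (54) + (-27) = -7.
Reducing mod 7: -7 ≡ 0 (mod 7).
Since F(a, b, c) ≡ 0 (mod 7), P lies on the curve.


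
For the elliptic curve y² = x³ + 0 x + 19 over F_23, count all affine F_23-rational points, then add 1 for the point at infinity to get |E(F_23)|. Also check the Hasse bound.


Affine points = {(2, 2), (2, 21), (3, 0), (5, 11), (5, 12), (8, 5), (8, 18), (9, 9), (9, 14), (11, 4), (11, 19), (13, 10), (13, 13), (14, 7), (14, 16), (15, 6), (15, 17), (18, 3), (18, 20), (19, 1), (19, 22), (22, 8), (22, 15)}; affine count = 23; |E(F_23)| = 24.

Discriminant check: Δ ∝ 4a³ + 27b² = 4·0³ + 27·19² = 4·0 + 27·361 ≡ 18 (mod 23). Nonzero ⇒ E is nonsingular.
For each x ∈ F_23, compute rhs = x³ + 0·x + 19 mod 23, then count y ∈ F_23 with y² ≡ rhs.
  x = 0: rhs = 19, matching y values: none (0 points).
  x = 1: rhs = 20, matching y values: none (0 points).
  x = 2: rhs = 4, matching y values: 2, 21 (2 points).
  x = 3: rhs = 0, matching y values: 0 (1 points).
  x = 4: rhs = 14, matching y values: none (0 points).
  x = 5: rhs = 6, matching y values: 11, 12 (2 points).
  x = 6: rhs = 5, matching y values: none (0 points).
  x = 7: rhs = 17, matching y values: none (0 points).
  x = 8: rhs = 2, matching y values: 5, 18 (2 points).
  x = 9: rhs = 12, matching y values: 9, 14 (2 points).
  x = 10: rhs = 7, matching y values: none (0 points).
  x = 11: rhs = 16, matching y values: 4, 19 (2 points).
  x = 12: rhs = 22, matching y values: none (0 points).
  x = 13: rhs = 8, matching y values: 10, 13 (2 points).
  x = 14: rhs = 3, matching y values: 7, 16 (2 points).
  x = 15: rhs = 13, matching y values: 6, 17 (2 points).
  x = 16: rhs = 21, matching y values: none (0 points).
  x = 17: rhs = 10, matching y values: none (0 points).
  x = 18: rhs = 9, matching y values: 3, 20 (2 points).
  x = 19: rhs = 1, matching y values: 1, 22 (2 points).
  x = 20: rhs = 15, matching y values: none (0 points).
  x = 21: rhs = 11, matching y values: none (0 points).
  x = 22: rhs = 18, matching y values: 8, 15 (2 points).
Total affine count: 23.
Full point count |E(F_23)| = 23 + 1 = 24.
Hasse bound: |24 − (23+1)| = |0| = 0 ≤ 2√23 ≈ 9.5917 ✓.


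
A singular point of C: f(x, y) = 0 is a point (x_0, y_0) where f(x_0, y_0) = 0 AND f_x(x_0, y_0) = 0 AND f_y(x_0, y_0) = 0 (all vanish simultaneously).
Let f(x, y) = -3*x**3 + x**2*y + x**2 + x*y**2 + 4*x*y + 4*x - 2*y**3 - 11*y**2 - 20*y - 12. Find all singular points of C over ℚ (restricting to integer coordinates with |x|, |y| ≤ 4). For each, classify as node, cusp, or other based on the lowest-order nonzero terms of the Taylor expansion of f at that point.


Singular points: {(0, -2)}; classification: node.

Compute partial derivatives:
  f_x = -9*x**2 + 2*x*y + 2*x + y**2 + 4*y + 4.
  f_y = x**2 + 2*x*y + 4*x - 6*y**2 - 22*y - 20.
Scan x_0 ∈ {−4, ..., 4}. For each x_0, f_y(x_0, y) is a polynomial in y; find its integer roots y ∈ {−4, ..., 4}, then test f_x and f at those candidates.
  x = -4: f_y(-4, y) = -6*y**2 - 30*y - 20; no integer root y with |y| ≤ 4.
  x = -3: f_y(-3, y) = -6*y**2 - 28*y - 23; no integer root y with |y| ≤ 4.
  x = -2: f_y(-2, y) = -6*y**2 - 26*y - 24; vanishes at y ∈ {-3}. (-2, -3): f_x = -27 ≠ 0.
  x = -1: f_y(-1, y) = -6*y**2 - 24*y - 23; no integer root y with |y| ≤ 4.
  x = 0: f_y(0, y) = -6*y**2 - 22*y - 20; vanishes at y ∈ {-2}. (0, -2): f_x = 0, f = 0 — SINGULAR.
  x = 1: f_y(1, y) = -6*y**2 - 20*y - 15; no integer root y with |y| ≤ 4.
  x = 2: f_y(2, y) = -6*y**2 - 18*y - 8; no integer root y with |y| ≤ 4.
  x = 3: f_y(3, y) = -6*y**2 - 16*y + 1; no integer root y with |y| ≤ 4.
  x = 4: f_y(4, y) = -6*y**2 - 14*y + 12; vanishes at y ∈ {-3}. (4, -3): f_x = -159 ≠ 0.
Only singular point on the grid: (0, -2).
Classify: substitute x = 0 + u, y = -2 + v and expand: f = -3*u**3 + u**2*v - u**2 + u*v**2 - 2*v**3 + v**2.
No constant or linear terms (consistent with a singular point). Quadratic part: -u**2 + v**2. Cubic part: -3*u**3 + u**2*v + u*v**2 - 2*v**3.
The quadratic part v**2 - u**2 = (v − u)(v + u) splits into two distinct linear factors, so there are two distinct tangent lines y − -2 = ±(x − 0) — this is a node (ordinary double point).
Classification: node.


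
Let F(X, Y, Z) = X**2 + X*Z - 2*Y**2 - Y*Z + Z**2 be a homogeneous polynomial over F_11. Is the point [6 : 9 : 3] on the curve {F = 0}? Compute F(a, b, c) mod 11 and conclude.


F(6,9,3) ≡ 6 (mod 11); P is NOT on the curve.

Evaluate F(6, 9, 3) term-by-term (mod 11).
  X**2 ↦ 1·36·1·1 = 36
  X*Z ↦ 1·6·1·3 = 18
  -2*Y**2 ↦ -2·1·81·1 = -162
  -Y*Z ↦ -1·1·9·3 = -27
  Z**2 ↦ 1·1·1·9 = 9
Sum: F(6, 9, 3) = (36) + (18) + (-162) + (-27) + (9) = -126.
Reducing mod 11: -126 ≡ 6 (mod 11).
Since F(a, b, c) ≡ 6 ≠ 0 (mod 11), P does NOT lie on the curve.


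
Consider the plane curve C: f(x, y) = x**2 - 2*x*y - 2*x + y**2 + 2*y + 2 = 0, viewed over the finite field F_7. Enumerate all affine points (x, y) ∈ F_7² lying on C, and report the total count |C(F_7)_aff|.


Affine F_7-points: ∅; count = 0.

For each of the 49 pairs (x, y) ∈ F_7², evaluate f(x, y) mod 7. Record the zeros.
  x = 0: [0↦2, 1↦5, 2↦3, 3↦3, 4↦5, 5↦2, 6↦1]  zeros at y ∈ ∅
  x = 1: [0↦1, 1↦2, 2↦5, 3↦3, 4↦3, 5↦5, 6↦2]  zeros at y ∈ ∅
  x = 2: [0↦2, 1↦1, 2↦2, 3↦5, 4↦3, 5↦3, 6↦5]  zeros at y ∈ ∅
  x = 3: [0↦5, 1↦2, 2↦1, 3↦2, 4↦5, 5↦3, 6↦3]  zeros at y ∈ ∅
  x = 4: [0↦3, 1↦5, 2↦2, 3↦1, 4↦2, 5↦5, 6↦3]  zeros at y ∈ ∅
  x = 5: [0↦3, 1↦3, 2↦5, 3↦2, 4↦1, 5↦2, 6↦5]  zeros at y ∈ ∅
  x = 6: [0↦5, 1↦3, 2↦3, 3↦5, 4↦2, 5↦1, 6↦2]  zeros at y ∈ ∅
Collecting zeros: affine points = ∅.
Total count |C(F_7)_aff| = 0.


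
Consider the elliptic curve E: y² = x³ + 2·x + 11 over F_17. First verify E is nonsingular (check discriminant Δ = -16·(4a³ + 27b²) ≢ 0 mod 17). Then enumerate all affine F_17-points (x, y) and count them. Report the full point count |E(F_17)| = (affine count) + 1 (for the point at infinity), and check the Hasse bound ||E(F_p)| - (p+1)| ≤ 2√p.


Affine points = {(4, 7), (4, 10), (6, 1), (6, 16), (11, 2), (11, 15), (15, 4), (15, 13), (16, 5), (16, 12)}; affine count = 10; |E(F_17)| = 11.

Discriminant check: Δ ∝ 4a³ + 27b² = 4·2³ + 27·11² = 4·8 + 27·121 ≡ 1 (mod 17). Nonzero ⇒ E is nonsingular.
For each x ∈ F_17, compute rhs = x³ + 2·x + 11 mod 17, then count y ∈ F_17 with y² ≡ rhs.
  x = 0: rhs = 11, matching y values: none (0 points).
  x = 1: rhs = 14, matching y values: none (0 points).
  x = 2: rhs = 6, matching y values: none (0 points).
  x = 3: rhs = 10, matching y values: none (0 points).
  x = 4: rhs = 15, matching y values: 7, 10 (2 points).
  x = 5: rhs = 10, matching y values: none (0 points).
  x = 6: rhs = 1, matching y values: 1, 16 (2 points).
  x = 7: rhs = 11, matching y values: none (0 points).
  x = 8: rhs = 12, matching y values: none (0 points).
  x = 9: rhs = 10, matching y values: none (0 points).
  x = 10: rhs = 11, matching y values: none (0 points).
  x = 11: rhs = 4, matching y values: 2, 15 (2 points).
  x = 12: rhs = 12, matching y values: none (0 points).
  x = 13: rhs = 7, matching y values: none (0 points).
  x = 14: rhs = 12, matching y values: none (0 points).
  x = 15: rhs = 16, matching y values: 4, 13 (2 points).
  x = 16: rhs = 8, matching y values: 5, 12 (2 points).
Total affine count: 10.
Full point count |E(F_17)| = 10 + 1 = 11.
Hasse bound: |11 − (17+1)| = |-7| = 7 ≤ 2√17 ≈ 8.2462 ✓.


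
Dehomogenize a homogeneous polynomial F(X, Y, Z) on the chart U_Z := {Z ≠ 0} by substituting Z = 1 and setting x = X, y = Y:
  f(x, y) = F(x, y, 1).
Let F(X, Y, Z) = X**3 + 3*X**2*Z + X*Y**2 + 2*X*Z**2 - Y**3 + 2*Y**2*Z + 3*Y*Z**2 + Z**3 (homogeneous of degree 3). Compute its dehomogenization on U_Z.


f(x, y) = x**3 + 3*x**2 + x*y**2 + 2*x - y**3 + 2*y**2 + 3*y + 1

On U_Z we set Z = 1. Each monomial c·X^i·Y^j·Z^k in F becomes c·x^i·y^j·1^k = c·x^i·y^j.
Substituting Z = 1: F(X, Y, 1) = x**3 + 3*x**2 + x*y**2 + 2*x - y**3 + 2*y**2 + 3*y + 1.
Note: deg(f) ≤ deg(F) = 3; strict inequality happens when F is divisible by Z (lost terms).


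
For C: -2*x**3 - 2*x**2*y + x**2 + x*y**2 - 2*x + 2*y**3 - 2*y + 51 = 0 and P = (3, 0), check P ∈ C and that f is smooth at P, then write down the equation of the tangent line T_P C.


Tangent line at P: -50*x - 20*y + 150 = 0.

Step 1: f(3, 0) = 0, so P lies on C.
Step 2: partial derivatives
  f_x(x, y) = -6*x**2 - 4*x*y + 2*x + y**2 - 2, f_y(x, y) = -2*x**2 + 2*x*y + 6*y**2 - 2.
  f_x(P) = -50, f_y(P) = -20 (gradient nonzero, so P is smooth).
Step 3: tangent line at P: -50·(x − 3) + -20·(y − 0) = 0.
Expanding: -50*x - 20*y + 150 = 0.


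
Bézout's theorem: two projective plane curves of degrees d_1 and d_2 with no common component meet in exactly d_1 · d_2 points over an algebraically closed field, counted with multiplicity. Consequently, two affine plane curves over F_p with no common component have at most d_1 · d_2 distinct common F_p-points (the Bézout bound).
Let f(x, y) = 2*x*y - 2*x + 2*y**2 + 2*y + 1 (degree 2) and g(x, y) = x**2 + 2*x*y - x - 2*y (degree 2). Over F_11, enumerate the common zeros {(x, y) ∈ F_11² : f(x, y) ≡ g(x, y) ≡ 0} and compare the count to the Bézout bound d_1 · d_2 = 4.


Common zeros: {(8, 7)}; count = 1; Bézout bound = 4.

deg(f) = 2, deg(g) = 2, so Bézout bound = 4.
Scan x ∈ F_11. For each x, list the y ∈ F_11 with f(x, y) ≡ 0 and those with g(x, y) ≡ 0 (mod 11); the common zeros in that column are the intersection.
  x = 0: f ≡ 0 at y ∈ ∅; g ≡ 0 at y ∈ {0}; common: ∅.
  x = 1: f ≡ 0 at y ∈ ∅; g ≡ 0 at y ∈ {0, 1, 2, 3, 4, 5, 6, 7, 8, 9, 10}; common: ∅.
  x = 2: f ≡ 0 at y ∈ {3, 5}; g ≡ 0 at y ∈ {10}; common: ∅.
  x = 3: f ≡ 0 at y ∈ {8, 10}; g ≡ 0 at y ∈ {4}; common: ∅.
  x = 4: f ≡ 0 at y ∈ ∅; g ≡ 0 at y ∈ {9}; common: ∅.
  x = 5: f ≡ 0 at y ∈ ∅; g ≡ 0 at y ∈ {3}; common: ∅.
  x = 6: f ≡ 0 at y ∈ {0, 4}; g ≡ 0 at y ∈ {8}; common: ∅.
  x = 7: f ≡ 0 at y ∈ ∅; g ≡ 0 at y ∈ {2}; common: ∅.
  x = 8: f ≡ 0 at y ∈ {6, 7}; g ≡ 0 at y ∈ {7}; common: {7}.
  x = 9: f ≡ 0 at y ∈ ∅; g ≡ 0 at y ∈ {1}; common: ∅.
  x = 10: f ≡ 0 at y ∈ {2, 9}; g ≡ 0 at y ∈ {6}; common: ∅.
Collecting: common zeros = {(8, 7)}, so the count is 1.
Comparison with the Bézout bound: 1 ≤ 4 = deg(f)·deg(g), as expected for curves with no common component (the affine F_11-count falls short of the bound because intersections may lie at infinity, over extension fields, or carry multiplicity).


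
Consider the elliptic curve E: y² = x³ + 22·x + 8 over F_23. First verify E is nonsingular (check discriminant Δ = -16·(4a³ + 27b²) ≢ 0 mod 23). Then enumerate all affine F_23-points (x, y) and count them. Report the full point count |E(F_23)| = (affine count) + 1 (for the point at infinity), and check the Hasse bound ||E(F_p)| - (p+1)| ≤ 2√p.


Affine points = {(0, 10), (0, 13), (1, 10), (1, 13), (3, 3), (3, 20), (5, 6), (5, 17), (8, 11), (8, 12), (10, 3), (10, 20), (14, 1), (14, 22), (18, 7), (18, 16), (21, 5), (21, 18), (22, 10), (22, 13)}; affine count = 20; |E(F_23)| = 21.

Discriminant check: Δ ∝ 4a³ + 27b² = 4·22³ + 27·8² = 4·10648 + 27·64 ≡ 22 (mod 23). Nonzero ⇒ E is nonsingular.
For each x ∈ F_23, compute rhs = x³ + 22·x + 8 mod 23, then count y ∈ F_23 with y² ≡ rhs.
  x = 0: rhs = 8, matching y values: 10, 13 (2 points).
  x = 1: rhs = 8, matching y values: 10, 13 (2 points).
  x = 2: rhs = 14, matching y values: none (0 points).
  x = 3: rhs = 9, matching y values: 3, 20 (2 points).
  x = 4: rhs = 22, matching y values: none (0 points).
  x = 5: rhs = 13, matching y values: 6, 17 (2 points).
  x = 6: rhs = 11, matching y values: none (0 points).
  x = 7: rhs = 22, matching y values: none (0 points).
  x = 8: rhs = 6, matching y values: 11, 12 (2 points).
  x = 9: rhs = 15, matching y values: none (0 points).
  x = 10: rhs = 9, matching y values: 3, 20 (2 points).
  x = 11: rhs = 17, matching y values: none (0 points).
  x = 12: rhs = 22, matching y values: none (0 points).
  x = 13: rhs = 7, matching y values: none (0 points).
  x = 14: rhs = 1, matching y values: 1, 22 (2 points).
  x = 15: rhs = 10, matching y values: none (0 points).
  x = 16: rhs = 17, matching y values: none (0 points).
  x = 17: rhs = 5, matching y values: none (0 points).
  x = 18: rhs = 3, matching y values: 7, 16 (2 points).
  x = 19: rhs = 17, matching y values: none (0 points).
  x = 20: rhs = 7, matching y values: none (0 points).
  x = 21: rhs = 2, matching y values: 5, 18 (2 points).
  x = 22: rhs = 8, matching y values: 10, 13 (2 points).
Total affine count: 20.
Full point count |E(F_23)| = 20 + 1 = 21.
Hasse bound: |21 − (23+1)| = |-3| = 3 ≤ 2√23 ≈ 9.5917 ✓.


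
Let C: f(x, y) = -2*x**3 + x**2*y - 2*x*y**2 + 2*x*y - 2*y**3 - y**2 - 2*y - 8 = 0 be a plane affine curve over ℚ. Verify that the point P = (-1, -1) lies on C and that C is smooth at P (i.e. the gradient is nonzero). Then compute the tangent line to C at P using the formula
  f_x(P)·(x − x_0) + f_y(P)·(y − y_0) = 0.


Tangent line at P: -8*x - 11*y - 19 = 0.

Step 1: f(-1, -1) = 0, so P lies on C.
Step 2: partial derivatives
  f_x(x, y) = -6*x**2 + 2*x*y - 2*y**2 + 2*y, f_y(x, y) = x**2 - 4*x*y + 2*x - 6*y**2 - 2*y - 2.
  f_x(P) = -8, f_y(P) = -11 (gradient nonzero, so P is smooth).
Step 3: tangent line at P: -8·(x − -1) + -11·(y − -1) = 0.
Expanding: -8*x - 11*y - 19 = 0.


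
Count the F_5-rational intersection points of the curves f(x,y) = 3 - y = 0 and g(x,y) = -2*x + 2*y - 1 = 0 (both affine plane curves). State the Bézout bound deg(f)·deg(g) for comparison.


Common zeros: {(0, 3)}; count = 1; Bézout bound = 1.

deg(f) = 1, deg(g) = 1, so Bézout bound = 1.
Scan x ∈ F_5. For each x, list the y ∈ F_5 with f(x, y) ≡ 0 and those with g(x, y) ≡ 0 (mod 5); the common zeros in that column are the intersection.
  x = 0: f ≡ 0 at y ∈ {3}; g ≡ 0 at y ∈ {3}; common: {3}.
  x = 1: f ≡ 0 at y ∈ {3}; g ≡ 0 at y ∈ {4}; common: ∅.
  x = 2: f ≡ 0 at y ∈ {3}; g ≡ 0 at y ∈ {0}; common: ∅.
  x = 3: f ≡ 0 at y ∈ {3}; g ≡ 0 at y ∈ {1}; common: ∅.
  x = 4: f ≡ 0 at y ∈ {3}; g ≡ 0 at y ∈ {2}; common: ∅.
Collecting: common zeros = {(0, 3)}, so the count is 1.
Comparison with the Bézout bound: 1 ≤ 1 = deg(f)·deg(g), as expected for curves with no common component (the bound is attained).


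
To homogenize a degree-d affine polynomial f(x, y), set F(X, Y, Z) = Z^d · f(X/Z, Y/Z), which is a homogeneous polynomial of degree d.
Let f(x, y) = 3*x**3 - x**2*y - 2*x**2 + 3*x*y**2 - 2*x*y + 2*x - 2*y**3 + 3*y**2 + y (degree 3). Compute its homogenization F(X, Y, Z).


F(X, Y, Z) = 3*X**3 - X**2*Y - 2*X**2*Z + 3*X*Y**2 - 2*X*Y*Z + 2*X*Z**2 - 2*Y**3 + 3*Y**2*Z + Y*Z**2

deg(f) = 3.
Substitute x = X/Z, y = Y/Z into f, then multiply by Z^3.
  monomial 3·x^3·y^0 ↦ 3·X^3·Y^0·Z^0.
  monomial -1·x^2·y^1 ↦ -1·X^2·Y^1·Z^0.
  monomial -2·x^2·y^0 ↦ -2·X^2·Y^0·Z^1.
  monomial 3·x^1·y^2 ↦ 3·X^1·Y^2·Z^0.
  monomial -2·x^1·y^1 ↦ -2·X^1·Y^1·Z^1.
  monomial 2·x^1·y^0 ↦ 2·X^1·Y^0·Z^2.
  monomial -2·x^0·y^3 ↦ -2·X^0·Y^3·Z^0.
  monomial 3·x^0·y^2 ↦ 3·X^0·Y^2·Z^1.
  monomial 1·x^0·y^1 ↦ 1·X^0·Y^1·Z^2.
Collecting: F(X, Y, Z) = 3*X**3 - X**2*Y - 2*X**2*Z + 3*X*Y**2 - 2*X*Y*Z + 2*X*Z**2 - 2*Y**3 + 3*Y**2*Z + Y*Z**2.


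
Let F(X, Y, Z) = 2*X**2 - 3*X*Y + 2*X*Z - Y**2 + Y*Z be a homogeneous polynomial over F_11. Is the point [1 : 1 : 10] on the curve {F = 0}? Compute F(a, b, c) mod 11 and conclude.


F(1,1,10) ≡ 6 (mod 11); P is NOT on the curve.

Evaluate F(1, 1, 10) term-by-term (mod 11).
  2*X**2 ↦ 2·1·1·1 = 2
  -3*X*Y ↦ -3·1·1·1 = -3
  2*X*Z ↦ 2·1·1·10 = 20
  -Y**2 ↦ -1·1·1·1 = -1
  Y*Z ↦ 1·1·1·10 = 10
Sum: F(1, 1, 10) = (2) + (-3) + (20) + (-1) + (10) = 28.
Reducing mod 11: 28 ≡ 6 (mod 11).
Since F(a, b, c) ≡ 6 ≠ 0 (mod 11), P does NOT lie on the curve.


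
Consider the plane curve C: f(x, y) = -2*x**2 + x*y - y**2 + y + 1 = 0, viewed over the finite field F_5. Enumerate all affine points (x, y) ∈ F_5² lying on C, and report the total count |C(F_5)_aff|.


Affine F_5-points: {(0, 3), (1, 1), (2, 1), (2, 2), (4, 2), (4, 3)}; count = 6.

For each of the 25 pairs (x, y) ∈ F_5², evaluate f(x, y) mod 5. Record the zeros.
  x = 0: [0↦1, 1↦1, 2↦4, 3↦0, 4↦4]  zeros at y ∈ {3}
  x = 1: [0↦4, 1↦0, 2↦4, 3↦1, 4↦1]  zeros at y ∈ {1}
  x = 2: [0↦3, 1↦0, 2↦0, 3↦3, 4↦4]  zeros at y ∈ {1, 2}
  x = 3: [0↦3, 1↦1, 2↦2, 3↦1, 4↦3]  zeros at y ∈ ∅
  x = 4: [0↦4, 1↦3, 2↦0, 3↦0, 4↦3]  zeros at y ∈ {2, 3}
Collecting zeros: affine points = {(0, 3), (1, 1), (2, 1), (2, 2), (4, 2), (4, 3)}.
Total count |C(F_5)_aff| = 6.


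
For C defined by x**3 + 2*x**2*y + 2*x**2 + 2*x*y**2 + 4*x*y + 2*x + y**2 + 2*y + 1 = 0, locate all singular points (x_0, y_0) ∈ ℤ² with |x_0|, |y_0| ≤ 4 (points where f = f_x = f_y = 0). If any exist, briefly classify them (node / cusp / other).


Singular points: {(0, -1)}; classification: cusp.

Compute partial derivatives:
  f_x = 3*x**2 + 4*x*y + 4*x + 2*y**2 + 4*y + 2.
  f_y = 2*x**2 + 4*x*y + 4*x + 2*y + 2.
Scan x_0 ∈ {−4, ..., 4}. For each x_0, f_y(x_0, y) is a polynomial in y; find its integer roots y ∈ {−4, ..., 4}, then test f_x and f at those candidates.
  x = -4: f_y(-4, y) = 18 - 14*y; no integer root y with |y| ≤ 4.
  x = -3: f_y(-3, y) = 8 - 10*y; no integer root y with |y| ≤ 4.
  x = -2: f_y(-2, y) = 2 - 6*y; no integer root y with |y| ≤ 4.
  x = -1: f_y(-1, y) = -2*y; vanishes at y ∈ {0}. (-1, 0): f_x = 1 ≠ 0.
  x = 0: f_y(0, y) = 2*y + 2; vanishes at y ∈ {-1}. (0, -1): f_x = 0, f = 0 — SINGULAR.
  x = 1: f_y(1, y) = 6*y + 8; no integer root y with |y| ≤ 4.
  x = 2: f_y(2, y) = 10*y + 18; no integer root y with |y| ≤ 4.
  x = 3: f_y(3, y) = 14*y + 32; no integer root y with |y| ≤ 4.
  x = 4: f_y(4, y) = 18*y + 50; no integer root y with |y| ≤ 4.
Only singular point on the grid: (0, -1).
Classify: substitute x = 0 + u, y = -1 + v and expand: f = u**3 + 2*u**2*v + 2*u*v**2 + v**2.
No constant or linear terms (consistent with a singular point). Quadratic part: v**2. Cubic part: u**3 + 2*u**2*v + 2*u*v**2.
The quadratic part v**2 is a perfect square, so there is a single (double) tangent line v = 0, i.e. y = -1. Restricting the cubic part to that line (v = 0) leaves u**3 ≠ 0, so f is not divisible by v and the branch is v² ≈ -u**3 to lowest order — this is a cusp.
Classification: cusp.


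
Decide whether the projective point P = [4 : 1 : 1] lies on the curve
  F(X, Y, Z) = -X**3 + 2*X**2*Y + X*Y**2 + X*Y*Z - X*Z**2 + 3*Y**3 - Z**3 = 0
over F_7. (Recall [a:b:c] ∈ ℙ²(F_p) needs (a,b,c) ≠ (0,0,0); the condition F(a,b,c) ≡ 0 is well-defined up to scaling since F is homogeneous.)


F(4,1,1) ≡ 2 (mod 7); P is NOT on the curve.

Evaluate F(4, 1, 1) term-by-term (mod 7).
  -X**3 ↦ -1·64·1·1 = -64
  2*X**2*Y ↦ 2·16·1·1 = 32
  X*Y**2 ↦ 1·4·1·1 = 4
  X*Y*Z ↦ 1·4·1·1 = 4
  -X*Z**2 ↦ -1·4·1·1 = -4
  3*Y**3 ↦ 3·1·1·1 = 3
  -Z**3 ↦ -1·1·1·1 = -1
Sum: F(4, 1, 1) = (-64) + (32) + (4) + (4) + (-4) + (3) + (-1) = -26.
Reducing mod 7: -26 ≡ 2 (mod 7).
Since F(a, b, c) ≡ 2 ≠ 0 (mod 7), P does NOT lie on the curve.


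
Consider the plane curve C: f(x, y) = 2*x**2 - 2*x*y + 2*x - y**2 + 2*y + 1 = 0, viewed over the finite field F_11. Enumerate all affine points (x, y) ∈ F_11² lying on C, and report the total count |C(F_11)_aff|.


Affine F_11-points: {(1, 4), (1, 7), (2, 4), (2, 5), (5, 7), (6, 6), (9, 8), (9, 9), (10, 6), (10, 9)}; count = 10.

For each of the 121 pairs (x, y) ∈ F_11², evaluate f(x, y) mod 11. Record the zeros.
  x = 0: [0↦1, 1↦2, 2↦1, 3↦9, 4↦4, 5↦8, 6↦10, 7↦10, 8↦8, 9↦4, 10↦9]  zeros at y ∈ ∅
  x = 1: [0↦5, 1↦4, 2↦1, 3↦7, 4↦0, 5↦2, 6↦2, 7↦0, 8↦7, 9↦1, 10↦4]  zeros at y ∈ {4, 7}
  x = 2: [0↦2, 1↦10, 2↦5, 3↦9, 4↦0, 5↦0, 6↦9, 7↦5, 8↦10, 9↦2, 10↦3]  zeros at y ∈ {4, 5}
  x = 3: [0↦3, 1↦9, 2↦2, 3↦4, 4↦4, 5↦2, 6↦9, 7↦3, 8↦6, 9↦7, 10↦6]  zeros at y ∈ ∅
  x = 4: [0↦8, 1↦1, 2↦3, 3↦3, 4↦1, 5↦8, 6↦2, 7↦5, 8↦6, 9↦5, 10↦2]  zeros at y ∈ ∅
  x = 5: [0↦6, 1↦8, 2↦8, 3↦6, 4↦2, 5↦7, 6↦10, 7↦0, 8↦10, 9↦7, 10↦2]  zeros at y ∈ {7}
  x = 6: [0↦8, 1↦8, 2↦6, 3↦2, 4↦7, 5↦10, 6↦0, 7↦10, 8↦7, 9↦2, 10↦6]  zeros at y ∈ {6}
  x = 7: [0↦3, 1↦1, 2↦8, 3↦2, 4↦5, 5↦6, 6↦5, 7↦2, 8↦8, 9↦1, 10↦3]  zeros at y ∈ ∅
  x = 8: [0↦2, 1↦9, 2↦3, 3↦6, 4↦7, 5↦6, 6↦3, 7↦9, 8↦2, 9↦4, 10↦4]  zeros at y ∈ ∅
  x = 9: [0↦5, 1↦10, 2↦2, 3↦3, 4↦2, 5↦10, 6↦5, 7↦9, 8↦0, 9↦0, 10↦9]  zeros at y ∈ {8, 9}
  x = 10: [0↦1, 1↦4, 2↦5, 3↦4, 4↦1, 5↦7, 6↦0, 7↦2, 8↦2, 9↦0, 10↦7]  zeros at y ∈ {6, 9}
Collecting zeros: affine points = {(1, 4), (1, 7), (2, 4), (2, 5), (5, 7), (6, 6), (9, 8), (9, 9), (10, 6), (10, 9)}.
Total count |C(F_11)_aff| = 10.


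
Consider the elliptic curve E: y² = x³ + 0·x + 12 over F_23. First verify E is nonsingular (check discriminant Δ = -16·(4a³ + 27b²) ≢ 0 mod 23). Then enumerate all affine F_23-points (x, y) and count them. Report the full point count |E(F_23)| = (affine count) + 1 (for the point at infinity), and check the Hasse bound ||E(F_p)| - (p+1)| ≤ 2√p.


Affine points = {(0, 9), (0, 14), (1, 6), (1, 17), (3, 4), (3, 19), (8, 8), (8, 15), (10, 0), (11, 3), (11, 20), (13, 1), (13, 22), (15, 11), (15, 12), (17, 7), (17, 16), (18, 5), (18, 18), (20, 10), (20, 13), (21, 2), (21, 21)}; affine count = 23; |E(F_23)| = 24.

Discriminant check: Δ ∝ 4a³ + 27b² = 4·0³ + 27·12² = 4·0 + 27·144 ≡ 1 (mod 23). Nonzero ⇒ E is nonsingular.
For each x ∈ F_23, compute rhs = x³ + 0·x + 12 mod 23, then count y ∈ F_23 with y² ≡ rhs.
  x = 0: rhs = 12, matching y values: 9, 14 (2 points).
  x = 1: rhs = 13, matching y values: 6, 17 (2 points).
  x = 2: rhs = 20, matching y values: none (0 points).
  x = 3: rhs = 16, matching y values: 4, 19 (2 points).
  x = 4: rhs = 7, matching y values: none (0 points).
  x = 5: rhs = 22, matching y values: none (0 points).
  x = 6: rhs = 21, matching y values: none (0 points).
  x = 7: rhs = 10, matching y values: none (0 points).
  x = 8: rhs = 18, matching y values: 8, 15 (2 points).
  x = 9: rhs = 5, matching y values: none (0 points).
  x = 10: rhs = 0, matching y values: 0 (1 points).
  x = 11: rhs = 9, matching y values: 3, 20 (2 points).
  x = 12: rhs = 15, matching y values: none (0 points).
  x = 13: rhs = 1, matching y values: 1, 22 (2 points).
  x = 14: rhs = 19, matching y values: none (0 points).
  x = 15: rhs = 6, matching y values: 11, 12 (2 points).
  x = 16: rhs = 14, matching y values: none (0 points).
  x = 17: rhs = 3, matching y values: 7, 16 (2 points).
  x = 18: rhs = 2, matching y values: 5, 18 (2 points).
  x = 19: rhs = 17, matching y values: none (0 points).
  x = 20: rhs = 8, matching y values: 10, 13 (2 points).
  x = 21: rhs = 4, matching y values: 2, 21 (2 points).
  x = 22: rhs = 11, matching y values: none (0 points).
Total affine count: 23.
Full point count |E(F_23)| = 23 + 1 = 24.
Hasse bound: |24 − (23+1)| = |0| = 0 ≤ 2√23 ≈ 9.5917 ✓.


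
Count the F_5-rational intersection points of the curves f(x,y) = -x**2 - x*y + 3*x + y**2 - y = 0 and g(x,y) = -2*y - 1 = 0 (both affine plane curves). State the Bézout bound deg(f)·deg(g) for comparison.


Common zeros: {(2, 2), (4, 2)}; count = 2; Bézout bound = 2.

deg(f) = 2, deg(g) = 1, so Bézout bound = 2.
Scan x ∈ F_5. For each x, list the y ∈ F_5 with f(x, y) ≡ 0 and those with g(x, y) ≡ 0 (mod 5); the common zeros in that column are the intersection.
  x = 0: f ≡ 0 at y ∈ {0, 1}; g ≡ 0 at y ∈ {2}; common: ∅.
  x = 1: f ≡ 0 at y ∈ {3, 4}; g ≡ 0 at y ∈ {2}; common: ∅.
  x = 2: f ≡ 0 at y ∈ {1, 2}; g ≡ 0 at y ∈ {2}; common: {2}.
  x = 3: f ≡ 0 at y ∈ {0, 4}; g ≡ 0 at y ∈ {2}; common: ∅.
  x = 4: f ≡ 0 at y ∈ {2, 3}; g ≡ 0 at y ∈ {2}; common: {2}.
Collecting: common zeros = {(2, 2), (4, 2)}, so the count is 2.
Comparison with the Bézout bound: 2 ≤ 2 = deg(f)·deg(g), as expected for curves with no common component (the bound is attained).


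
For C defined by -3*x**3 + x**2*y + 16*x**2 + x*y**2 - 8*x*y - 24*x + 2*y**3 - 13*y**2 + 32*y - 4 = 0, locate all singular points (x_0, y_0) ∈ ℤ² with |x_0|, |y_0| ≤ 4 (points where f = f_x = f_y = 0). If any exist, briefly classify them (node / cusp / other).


Singular points: {(2, 2)}; classification: cusp.

Compute partial derivatives:
  f_x = -9*x**2 + 2*x*y + 32*x + y**2 - 8*y - 24.
  f_y = x**2 + 2*x*y - 8*x + 6*y**2 - 26*y + 32.
Scan x_0 ∈ {−4, ..., 4}. For each x_0, f_y(x_0, y) is a polynomial in y; find its integer roots y ∈ {−4, ..., 4}, then test f_x and f at those candidates.
  x = -4: f_y(-4, y) = 6*y**2 - 34*y + 80; no integer root y with |y| ≤ 4.
  x = -3: f_y(-3, y) = 6*y**2 - 32*y + 65; no integer root y with |y| ≤ 4.
  x = -2: f_y(-2, y) = 6*y**2 - 30*y + 52; no integer root y with |y| ≤ 4.
  x = -1: f_y(-1, y) = 6*y**2 - 28*y + 41; no integer root y with |y| ≤ 4.
  x = 0: f_y(0, y) = 6*y**2 - 26*y + 32; no integer root y with |y| ≤ 4.
  x = 1: f_y(1, y) = 6*y**2 - 24*y + 25; no integer root y with |y| ≤ 4.
  x = 2: f_y(2, y) = 6*y**2 - 22*y + 20; vanishes at y ∈ {2}. (2, 2): f_x = 0, f = 0 — SINGULAR.
  x = 3: f_y(3, y) = 6*y**2 - 20*y + 17; no integer root y with |y| ≤ 4.
  x = 4: f_y(4, y) = 6*y**2 - 18*y + 16; no integer root y with |y| ≤ 4.
Only singular point on the grid: (2, 2).
Classify: substitute x = 2 + u, y = 2 + v and expand: f = -3*u**3 + u**2*v + u*v**2 + 2*v**3 + v**2.
No constant or linear terms (consistent with a singular point). Quadratic part: v**2. Cubic part: -3*u**3 + u**2*v + u*v**2 + 2*v**3.
The quadratic part v**2 is a perfect square, so there is a single (double) tangent line v = 0, i.e. y = 2. Restricting the cubic part to that line (v = 0) leaves -3*u**3 ≠ 0, so f is not divisible by v and the branch is v² ≈ 3*u**3 to lowest order — this is a cusp.
Classification: cusp.


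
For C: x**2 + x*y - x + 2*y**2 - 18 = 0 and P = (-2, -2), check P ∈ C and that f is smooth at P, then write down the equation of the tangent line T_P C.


Tangent line at P: -7*x - 10*y - 34 = 0.

Step 1: f(-2, -2) = 0, so P lies on C.
Step 2: partial derivatives
  f_x(x, y) = 2*x + y - 1, f_y(x, y) = x + 4*y.
  f_x(P) = -7, f_y(P) = -10 (gradient nonzero, so P is smooth).
Step 3: tangent line at P: -7·(x − -2) + -10·(y − -2) = 0.
Expanding: -7*x - 10*y - 34 = 0.


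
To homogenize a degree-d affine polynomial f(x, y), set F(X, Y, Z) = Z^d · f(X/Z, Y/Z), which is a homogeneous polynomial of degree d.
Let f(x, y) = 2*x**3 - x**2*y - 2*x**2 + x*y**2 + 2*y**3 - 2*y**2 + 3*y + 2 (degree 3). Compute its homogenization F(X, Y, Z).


F(X, Y, Z) = 2*X**3 - X**2*Y - 2*X**2*Z + X*Y**2 + 2*Y**3 - 2*Y**2*Z + 3*Y*Z**2 + 2*Z**3

deg(f) = 3.
Substitute x = X/Z, y = Y/Z into f, then multiply by Z^3.
  monomial 2·x^3·y^0 ↦ 2·X^3·Y^0·Z^0.
  monomial -1·x^2·y^1 ↦ -1·X^2·Y^1·Z^0.
  monomial -2·x^2·y^0 ↦ -2·X^2·Y^0·Z^1.
  monomial 1·x^1·y^2 ↦ 1·X^1·Y^2·Z^0.
  monomial 2·x^0·y^3 ↦ 2·X^0·Y^3·Z^0.
  monomial -2·x^0·y^2 ↦ -2·X^0·Y^2·Z^1.
  monomial 3·x^0·y^1 ↦ 3·X^0·Y^1·Z^2.
  monomial 2·x^0·y^0 ↦ 2·X^0·Y^0·Z^3.
Collecting: F(X, Y, Z) = 2*X**3 - X**2*Y - 2*X**2*Z + X*Y**2 + 2*Y**3 - 2*Y**2*Z + 3*Y*Z**2 + 2*Z**3.


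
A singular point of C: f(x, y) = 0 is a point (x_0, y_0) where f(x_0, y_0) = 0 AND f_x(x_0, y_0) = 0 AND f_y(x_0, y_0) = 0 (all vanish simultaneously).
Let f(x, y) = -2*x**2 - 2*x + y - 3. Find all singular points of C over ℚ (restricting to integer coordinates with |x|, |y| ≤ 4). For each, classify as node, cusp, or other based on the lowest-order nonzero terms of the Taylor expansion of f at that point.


No singular points in the scanned grid; C is smooth there.

Compute partial derivatives:
  f_x = -4*x - 2.
  f_y = 1.
f_y = 1 is a nonzero constant, so f_y never vanishes: no point (x, y) can satisfy f = f_x = f_y = 0. In particular no (x, y) ∈ {−4, ..., 4}² is singular; the curve is smooth.


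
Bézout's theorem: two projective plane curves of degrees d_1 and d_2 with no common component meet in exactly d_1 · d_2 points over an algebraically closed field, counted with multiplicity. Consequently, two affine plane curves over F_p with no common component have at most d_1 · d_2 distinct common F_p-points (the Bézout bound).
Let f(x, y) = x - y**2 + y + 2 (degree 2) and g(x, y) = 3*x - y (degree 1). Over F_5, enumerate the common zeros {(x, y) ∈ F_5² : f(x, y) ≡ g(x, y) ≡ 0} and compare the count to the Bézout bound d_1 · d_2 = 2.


Common zeros: ∅; count = 0; Bézout bound = 2.

deg(f) = 2, deg(g) = 1, so Bézout bound = 2.
Scan x ∈ F_5. For each x, list the y ∈ F_5 with f(x, y) ≡ 0 and those with g(x, y) ≡ 0 (mod 5); the common zeros in that column are the intersection.
  x = 0: f ≡ 0 at y ∈ {2, 4}; g ≡ 0 at y ∈ {0}; common: ∅.
  x = 1: f ≡ 0 at y ∈ ∅; g ≡ 0 at y ∈ {3}; common: ∅.
  x = 2: f ≡ 0 at y ∈ ∅; g ≡ 0 at y ∈ {1}; common: ∅.
  x = 3: f ≡ 0 at y ∈ {0, 1}; g ≡ 0 at y ∈ {4}; common: ∅.
  x = 4: f ≡ 0 at y ∈ {3}; g ≡ 0 at y ∈ {2}; common: ∅.
Collecting: common zeros = ∅, so the count is 0.
Comparison with the Bézout bound: 0 ≤ 2 = deg(f)·deg(g), as expected for curves with no common component (the affine F_5-count falls short of the bound because intersections may lie at infinity, over extension fields, or carry multiplicity).


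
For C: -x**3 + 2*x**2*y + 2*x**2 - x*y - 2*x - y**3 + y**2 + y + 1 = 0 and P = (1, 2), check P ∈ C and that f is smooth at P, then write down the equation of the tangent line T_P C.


Tangent line at P: 5*x - 6*y + 7 = 0.

Step 1: f(1, 2) = 0, so P lies on C.
Step 2: partial derivatives
  f_x(x, y) = -3*x**2 + 4*x*y + 4*x - y - 2, f_y(x, y) = 2*x**2 - x - 3*y**2 + 2*y + 1.
  f_x(P) = 5, f_y(P) = -6 (gradient nonzero, so P is smooth).
Step 3: tangent line at P: 5·(x − 1) + -6·(y − 2) = 0.
Expanding: 5*x - 6*y + 7 = 0.


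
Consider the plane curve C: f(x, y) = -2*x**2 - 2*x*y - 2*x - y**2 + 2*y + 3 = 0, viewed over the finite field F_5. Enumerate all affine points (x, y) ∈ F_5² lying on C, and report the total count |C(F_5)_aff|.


Affine F_5-points: {(0, 3), (0, 4), (1, 2), (1, 3)}; count = 4.

For each of the 25 pairs (x, y) ∈ F_5², evaluate f(x, y) mod 5. Record the zeros.
  x = 0: [0↦3, 1↦4, 2↦3, 3↦0, 4↦0]  zeros at y ∈ {3, 4}
  x = 1: [0↦4, 1↦3, 2↦0, 3↦0, 4↦3]  zeros at y ∈ {2, 3}
  x = 2: [0↦1, 1↦3, 2↦3, 3↦1, 4↦2]  zeros at y ∈ ∅
  x = 3: [0↦4, 1↦4, 2↦2, 3↦3, 4↦2]  zeros at y ∈ ∅
  x = 4: [0↦3, 1↦1, 2↦2, 3↦1, 4↦3]  zeros at y ∈ ∅
Collecting zeros: affine points = {(0, 3), (0, 4), (1, 2), (1, 3)}.
Total count |C(F_5)_aff| = 4.


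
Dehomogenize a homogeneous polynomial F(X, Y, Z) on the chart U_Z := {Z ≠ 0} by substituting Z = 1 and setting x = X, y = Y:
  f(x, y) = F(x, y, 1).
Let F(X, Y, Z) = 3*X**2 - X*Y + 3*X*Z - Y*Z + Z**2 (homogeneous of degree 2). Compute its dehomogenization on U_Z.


f(x, y) = 3*x**2 - x*y + 3*x - y + 1

On U_Z we set Z = 1. Each monomial c·X^i·Y^j·Z^k in F becomes c·x^i·y^j·1^k = c·x^i·y^j.
Substituting Z = 1: F(X, Y, 1) = 3*x**2 - x*y + 3*x - y + 1.
Note: deg(f) ≤ deg(F) = 2; strict inequality happens when F is divisible by Z (lost terms).


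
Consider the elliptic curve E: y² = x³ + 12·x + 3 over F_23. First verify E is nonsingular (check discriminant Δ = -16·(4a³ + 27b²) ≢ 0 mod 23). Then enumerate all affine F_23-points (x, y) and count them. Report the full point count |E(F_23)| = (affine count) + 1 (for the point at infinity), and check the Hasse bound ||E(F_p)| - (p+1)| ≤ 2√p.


Affine points = {(0, 7), (0, 16), (1, 4), (1, 19), (2, 9), (2, 14), (4, 0), (5, 2), (5, 21), (7, 4), (7, 19), (8, 6), (8, 17), (9, 9), (9, 14), (12, 9), (12, 14), (15, 4), (15, 19), (16, 6), (16, 17), (18, 5), (18, 18), (19, 11), (19, 12), (20, 3), (20, 20), (22, 6), (22, 17)}; affine count = 29; |E(F_23)| = 30.

Discriminant check: Δ ∝ 4a³ + 27b² = 4·12³ + 27·3² = 4·1728 + 27·9 ≡ 2 (mod 23). Nonzero ⇒ E is nonsingular.
For each x ∈ F_23, compute rhs = x³ + 12·x + 3 mod 23, then count y ∈ F_23 with y² ≡ rhs.
  x = 0: rhs = 3, matching y values: 7, 16 (2 points).
  x = 1: rhs = 16, matching y values: 4, 19 (2 points).
  x = 2: rhs = 12, matching y values: 9, 14 (2 points).
  x = 3: rhs = 20, matching y values: none (0 points).
  x = 4: rhs = 0, matching y values: 0 (1 points).
  x = 5: rhs = 4, matching y values: 2, 21 (2 points).
  x = 6: rhs = 15, matching y values: none (0 points).
  x = 7: rhs = 16, matching y values: 4, 19 (2 points).
  x = 8: rhs = 13, matching y values: 6, 17 (2 points).
  x = 9: rhs = 12, matching y values: 9, 14 (2 points).
  x = 10: rhs = 19, matching y values: none (0 points).
  x = 11: rhs = 17, matching y values: none (0 points).
  x = 12: rhs = 12, matching y values: 9, 14 (2 points).
  x = 13: rhs = 10, matching y values: none (0 points).
  x = 14: rhs = 17, matching y values: none (0 points).
  x = 15: rhs = 16, matching y values: 4, 19 (2 points).
  x = 16: rhs = 13, matching y values: 6, 17 (2 points).
  x = 17: rhs = 14, matching y values: none (0 points).
  x = 18: rhs = 2, matching y values: 5, 18 (2 points).
  x = 19: rhs = 6, matching y values: 11, 12 (2 points).
  x = 20: rhs = 9, matching y values: 3, 20 (2 points).
  x = 21: rhs = 17, matching y values: none (0 points).
  x = 22: rhs = 13, matching y values: 6, 17 (2 points).
Total affine count: 29.
Full point count |E(F_23)| = 29 + 1 = 30.
Hasse bound: |30 − (23+1)| = |6| = 6 ≤ 2√23 ≈ 9.5917 ✓.


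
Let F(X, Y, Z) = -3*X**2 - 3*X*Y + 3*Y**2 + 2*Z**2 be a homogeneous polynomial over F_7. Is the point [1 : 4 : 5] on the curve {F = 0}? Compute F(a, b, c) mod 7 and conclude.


F(1,4,5) ≡ 6 (mod 7); P is NOT on the curve.

Evaluate F(1, 4, 5) term-by-term (mod 7).
  -3*X**2 ↦ -3·1·1·1 = -3
  -3*X*Y ↦ -3·1·4·1 = -12
  3*Y**2 ↦ 3·1·16·1 = 48
  2*Z**2 ↦ 2·1·1·25 = 50
Sum: F(1, 4, 5) = (-3) + (-12) + (48) + (50) = 83.
Reducing mod 7: 83 ≡ 6 (mod 7).
Since F(a, b, c) ≡ 6 ≠ 0 (mod 7), P does NOT lie on the curve.


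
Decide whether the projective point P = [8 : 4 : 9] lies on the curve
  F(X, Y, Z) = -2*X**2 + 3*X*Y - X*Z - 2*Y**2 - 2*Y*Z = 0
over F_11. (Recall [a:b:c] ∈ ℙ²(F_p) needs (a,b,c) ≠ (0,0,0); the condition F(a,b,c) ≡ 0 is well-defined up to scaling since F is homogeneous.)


F(8,4,9) ≡ 1 (mod 11); P is NOT on the curve.

Evaluate F(8, 4, 9) term-by-term (mod 11).
  -2*X**2 ↦ -2·64·1·1 = -128
  3*X*Y ↦ 3·8·4·1 = 96
  -X*Z ↦ -1·8·1·9 = -72
  -2*Y**2 ↦ -2·1·16·1 = -32
  -2*Y*Z ↦ -2·1·4·9 = -72
Sum: F(8, 4, 9) = (-128) + (96) + (-72) + (-32) + (-72) = -208.
Reducing mod 11: -208 ≡ 1 (mod 11).
Since F(a, b, c) ≡ 1 ≠ 0 (mod 11), P does NOT lie on the curve.


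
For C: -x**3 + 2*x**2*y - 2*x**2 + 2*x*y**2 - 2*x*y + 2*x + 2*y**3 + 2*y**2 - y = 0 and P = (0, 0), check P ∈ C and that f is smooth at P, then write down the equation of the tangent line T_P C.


Tangent line at P: 2*x - y = 0.

Step 1: f(0, 0) = 0, so P lies on C.
Step 2: partial derivatives
  f_x(x, y) = -3*x**2 + 4*x*y - 4*x + 2*y**2 - 2*y + 2, f_y(x, y) = 2*x**2 + 4*x*y - 2*x + 6*y**2 + 4*y - 1.
  f_x(P) = 2, f_y(P) = -1 (gradient nonzero, so P is smooth).
Step 3: tangent line at P: 2·(x − 0) + -1·(y − 0) = 0.
Expanding: 2*x - y = 0.


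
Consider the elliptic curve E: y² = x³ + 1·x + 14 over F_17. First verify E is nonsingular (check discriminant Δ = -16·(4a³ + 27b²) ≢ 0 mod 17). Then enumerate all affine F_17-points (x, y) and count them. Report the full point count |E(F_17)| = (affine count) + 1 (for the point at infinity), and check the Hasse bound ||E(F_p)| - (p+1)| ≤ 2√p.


Affine points = {(1, 4), (1, 13), (5, 5), (5, 12), (6, 7), (6, 10), (9, 2), (9, 15), (10, 2), (10, 15), (11, 8), (11, 9), (14, 1), (14, 16), (15, 2), (15, 15)}; affine count = 16; |E(F_17)| = 17.

Discriminant check: Δ ∝ 4a³ + 27b² = 4·1³ + 27·14² = 4·1 + 27·196 ≡ 9 (mod 17). Nonzero ⇒ E is nonsingular.
For each x ∈ F_17, compute rhs = x³ + 1·x + 14 mod 17, then count y ∈ F_17 with y² ≡ rhs.
  x = 0: rhs = 14, matching y values: none (0 points).
  x = 1: rhs = 16, matching y values: 4, 13 (2 points).
  x = 2: rhs = 7, matching y values: none (0 points).
  x = 3: rhs = 10, matching y values: none (0 points).
  x = 4: rhs = 14, matching y values: none (0 points).
  x = 5: rhs = 8, matching y values: 5, 12 (2 points).
  x = 6: rhs = 15, matching y values: 7, 10 (2 points).
  x = 7: rhs = 7, matching y values: none (0 points).
  x = 8: rhs = 7, matching y values: none (0 points).
  x = 9: rhs = 4, matching y values: 2, 15 (2 points).
  x = 10: rhs = 4, matching y values: 2, 15 (2 points).
  x = 11: rhs = 13, matching y values: 8, 9 (2 points).
  x = 12: rhs = 3, matching y values: none (0 points).
  x = 13: rhs = 14, matching y values: none (0 points).
  x = 14: rhs = 1, matching y values: 1, 16 (2 points).
  x = 15: rhs = 4, matching y values: 2, 15 (2 points).
  x = 16: rhs = 12, matching y values: none (0 points).
Total affine count: 16.
Full point count |E(F_17)| = 16 + 1 = 17.
Hasse bound: |17 − (17+1)| = |-1| = 1 ≤ 2√17 ≈ 8.2462 ✓.


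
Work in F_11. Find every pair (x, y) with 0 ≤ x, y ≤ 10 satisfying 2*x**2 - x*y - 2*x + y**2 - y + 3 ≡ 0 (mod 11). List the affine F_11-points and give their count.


Affine F_11-points: {(0, 6), (1, 4), (1, 9), (2, 4), (2, 10), (3, 2), (4, 6), (4, 10), (10, 2), (10, 9)}; count = 10.

For each of the 121 pairs (x, y) ∈ F_11², evaluate f(x, y) mod 11. Record the zeros.
  x = 0: [0↦3, 1↦3, 2↦5, 3↦9, 4↦4, 5↦1, 6↦0, 7↦1, 8↦4, 9↦9, 10↦5]  zeros at y ∈ {6}
  x = 1: [0↦3, 1↦2, 2↦3, 3↦6, 4↦0, 5↦7, 6↦5, 7↦5, 8↦7, 9↦0, 10↦6]  zeros at y ∈ {4, 9}
  x = 2: [0↦7, 1↦5, 2↦5, 3↦7, 4↦0, 5↦6, 6↦3, 7↦2, 8↦3, 9↦6, 10↦0]  zeros at y ∈ {4, 10}
  x = 3: [0↦4, 1↦1, 2↦0, 3↦1, 4↦4, 5↦9, 6↦5, 7↦3, 8↦3, 9↦5, 10↦9]  zeros at y ∈ {2}
  x = 4: [0↦5, 1↦1, 2↦10, 3↦10, 4↦1, 5↦5, 6↦0, 7↦8, 8↦7, 9↦8, 10↦0]  zeros at y ∈ {6, 10}
  x = 5: [0↦10, 1↦5, 2↦2, 3↦1, 4↦2, 5↦5, 6↦10, 7↦6, 8↦4, 9↦4, 10↦6]  zeros at y ∈ ∅
  x = 6: [0↦8, 1↦2, 2↦9, 3↦7, 4↦7, 5↦9, 6↦2, 7↦8, 8↦5, 9↦4, 10↦5]  zeros at y ∈ ∅
  x = 7: [0↦10, 1↦3, 2↦9, 3↦6, 4↦5, 5↦6, 6↦9, 7↦3, 8↦10, 9↦8, 10↦8]  zeros at y ∈ ∅
  x = 8: [0↦5, 1↦8, 2↦2, 3↦9, 4↦7, 5↦7, 6↦9, 7↦2, 8↦8, 9↦5, 10↦4]  zeros at y ∈ ∅
  x = 9: [0↦4, 1↦6, 2↦10, 3↦5, 4↦2, 5↦1, 6↦2, 7↦5, 8↦10, 9↦6, 10↦4]  zeros at y ∈ ∅
  x = 10: [0↦7, 1↦8, 2↦0, 3↦5, 4↦1, 5↦10, 6↦10, 7↦1, 8↦5, 9↦0, 10↦8]  zeros at y ∈ {2, 9}
Collecting zeros: affine points = {(0, 6), (1, 4), (1, 9), (2, 4), (2, 10), (3, 2), (4, 6), (4, 10), (10, 2), (10, 9)}.
Total count |C(F_11)_aff| = 10.


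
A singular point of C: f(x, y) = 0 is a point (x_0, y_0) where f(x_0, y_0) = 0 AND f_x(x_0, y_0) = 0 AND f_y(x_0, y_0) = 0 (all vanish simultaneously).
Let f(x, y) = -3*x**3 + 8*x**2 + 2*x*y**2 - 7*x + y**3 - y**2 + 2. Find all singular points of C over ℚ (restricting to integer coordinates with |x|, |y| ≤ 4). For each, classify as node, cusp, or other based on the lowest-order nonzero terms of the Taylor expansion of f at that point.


Singular points: {(1, 0)}; classification: node.

Compute partial derivatives:
  f_x = -9*x**2 + 16*x + 2*y**2 - 7.
  f_y = 4*x*y + 3*y**2 - 2*y.
Scan x_0 ∈ {−4, ..., 4}. For each x_0, f_y(x_0, y) is a polynomial in y; find its integer roots y ∈ {−4, ..., 4}, then test f_x and f at those candidates.
  x = -4: f_y(-4, y) = 3*y**2 - 18*y; vanishes at y ∈ {0}. (-4, 0): f_x = -215 ≠ 0.
  x = -3: f_y(-3, y) = 3*y**2 - 14*y; vanishes at y ∈ {0}. (-3, 0): f_x = -136 ≠ 0.
  x = -2: f_y(-2, y) = 3*y**2 - 10*y; vanishes at y ∈ {0}. (-2, 0): f_x = -75 ≠ 0.
  x = -1: f_y(-1, y) = 3*y**2 - 6*y; vanishes at y ∈ {0, 2}. (-1, 0): f_x = -32 ≠ 0; (-1, 2): f_x = -24 ≠ 0.
  x = 0: f_y(0, y) = 3*y**2 - 2*y; vanishes at y ∈ {0}. (0, 0): f_x = -7 ≠ 0.
  x = 1: f_y(1, y) = 3*y**2 + 2*y; vanishes at y ∈ {0}. (1, 0): f_x = 0, f = 0 — SINGULAR.
  x = 2: f_y(2, y) = 3*y**2 + 6*y; vanishes at y ∈ {-2, 0}. (2, -2): f_x = -3 ≠ 0; (2, 0): f_x = -11 ≠ 0.
  x = 3: f_y(3, y) = 3*y**2 + 10*y; vanishes at y ∈ {0}. (3, 0): f_x = -40 ≠ 0.
  x = 4: f_y(4, y) = 3*y**2 + 14*y; vanishes at y ∈ {0}. (4, 0): f_x = -87 ≠ 0.
Only singular point on the grid: (1, 0).
Classify: substitute x = 1 + u, y = 0 + v and expand: f = -3*u**3 - u**2 + 2*u*v**2 + v**3 + v**2.
No constant or linear terms (consistent with a singular point). Quadratic part: -u**2 + v**2. Cubic part: -3*u**3 + 2*u*v**2 + v**3.
The quadratic part v**2 - u**2 = (v − u)(v + u) splits into two distinct linear factors, so there are two distinct tangent lines y − 0 = ±(x − 1) — this is a node (ordinary double point).
Classification: node.
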